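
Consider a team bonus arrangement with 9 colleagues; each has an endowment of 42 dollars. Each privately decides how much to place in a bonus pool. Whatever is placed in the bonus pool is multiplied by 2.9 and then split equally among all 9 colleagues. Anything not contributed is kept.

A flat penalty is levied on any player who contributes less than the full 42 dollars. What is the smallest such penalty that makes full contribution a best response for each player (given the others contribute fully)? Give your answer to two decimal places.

28.47 dollars

Given the others contribute fully, the best deviation is to contribute 0 (any partial contribution still incurs the fine and gives up units whose private return 0.3222 is below 1).
Deviating from 42 to 0 saves 42 dollars but forfeits the deviator's share of the drop in the bonus pool: 2.9/9 × 42 = 13.53.
So the deviation gain is 42 − 13.53 = 28.47, and the fine must be at least 28.47 dollars to wipe it out.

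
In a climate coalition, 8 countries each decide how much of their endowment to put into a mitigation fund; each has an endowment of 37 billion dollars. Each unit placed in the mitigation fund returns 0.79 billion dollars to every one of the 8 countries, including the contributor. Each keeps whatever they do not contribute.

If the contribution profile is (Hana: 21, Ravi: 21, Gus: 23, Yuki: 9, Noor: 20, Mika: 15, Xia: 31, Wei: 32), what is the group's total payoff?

1211.04 billion dollars

Total contributed: 21 + 21 + 23 + 9 + 20 + 15 + 31 + 32 = 172; total kept: 8 × 37 − 172 = 124.
The mitigation fund pays out 0.79 × 8 × 172 = 1087.04 in aggregate.
Group total = 124 + 1087.04 = 1211.04.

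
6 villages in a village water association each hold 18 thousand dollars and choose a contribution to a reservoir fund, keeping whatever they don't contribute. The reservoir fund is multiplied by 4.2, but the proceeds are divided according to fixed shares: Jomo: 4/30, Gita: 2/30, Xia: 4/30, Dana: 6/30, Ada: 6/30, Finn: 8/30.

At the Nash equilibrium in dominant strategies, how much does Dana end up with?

33.12 thousand dollars

Player j's private return per contributed unit is 4.2 × (j's share). Contributing is weakly dominant for j when that share is at least 1/4.2 = 0.2381, and contributing 0 is dominant otherwise.
Finn alone (share 8/30) is above the threshold, contributing 18; the remaining 5 contribute 0. Total contributed: 18.
Dana keeps 18 and receives 4.2 × 18 × 6/30 = 15.12 from the reservoir fund, for a payoff of 33.12.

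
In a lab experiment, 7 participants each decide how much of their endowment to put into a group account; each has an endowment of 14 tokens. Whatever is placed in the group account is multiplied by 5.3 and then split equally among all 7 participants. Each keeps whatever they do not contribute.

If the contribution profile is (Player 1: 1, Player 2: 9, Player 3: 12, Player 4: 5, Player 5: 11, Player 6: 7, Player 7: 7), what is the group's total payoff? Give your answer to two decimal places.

Total contributed: 1 + 9 + 12 + 5 + 11 + 7 + 7 = 52; total kept: 7 × 14 − 52 = 46.
The group account pays out 5.3 × 52 = 275.60 in aggregate.
Group total = 46 + 275.60 = 321.60.

321.60 tokens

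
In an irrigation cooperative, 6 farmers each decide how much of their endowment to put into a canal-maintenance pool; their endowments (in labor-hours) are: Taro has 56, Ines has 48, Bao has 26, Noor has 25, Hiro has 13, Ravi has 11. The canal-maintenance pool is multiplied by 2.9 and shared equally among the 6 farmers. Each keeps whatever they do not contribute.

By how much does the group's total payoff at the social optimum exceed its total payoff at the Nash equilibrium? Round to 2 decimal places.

340.10 labor-hours

The private return per contributed unit is 2.9/6 = 0.4833 < 1 for every player regardless of endowment, so the Nash equilibrium is zero contribution and the group total is Σ E_j = 56 + 48 + 26 + 25 + 13 + 11 = 179.
Each contributed unit returns 2.900 to the group, so the social optimum is full contribution by everyone: group total = 2.900 × 179 = 519.10.
Efficiency loss = (2.900 − 1) × 179 = 340.10.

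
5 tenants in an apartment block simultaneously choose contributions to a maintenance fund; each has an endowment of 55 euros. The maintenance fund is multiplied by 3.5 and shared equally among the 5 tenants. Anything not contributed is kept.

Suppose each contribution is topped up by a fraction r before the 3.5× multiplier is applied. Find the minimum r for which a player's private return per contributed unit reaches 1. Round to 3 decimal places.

0.429

With matching at rate r, one contributed unit becomes (1 + r) in the maintenance fund and returns 3.5 × (1 + r) / 5 to the contributor.
Setting this equal to 1: 1 + r = 5/3.5 = 1.4286.
So the minimum matching rate is r = 1.4286 − 1 = 0.429.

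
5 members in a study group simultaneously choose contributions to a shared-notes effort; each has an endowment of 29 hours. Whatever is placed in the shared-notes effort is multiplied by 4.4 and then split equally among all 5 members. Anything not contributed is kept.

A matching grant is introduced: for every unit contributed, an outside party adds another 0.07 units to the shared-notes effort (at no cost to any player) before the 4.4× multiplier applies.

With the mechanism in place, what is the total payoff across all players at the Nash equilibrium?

Even with the mechanism, each unit contributed returns only 4.4 × 1.07 / 5 = 0.9416 per unit of net cost, so contributing nothing is still dominant.
At the Nash equilibrium no one contributes; group total payoff = 5 × 29 = 145.

145.00 hours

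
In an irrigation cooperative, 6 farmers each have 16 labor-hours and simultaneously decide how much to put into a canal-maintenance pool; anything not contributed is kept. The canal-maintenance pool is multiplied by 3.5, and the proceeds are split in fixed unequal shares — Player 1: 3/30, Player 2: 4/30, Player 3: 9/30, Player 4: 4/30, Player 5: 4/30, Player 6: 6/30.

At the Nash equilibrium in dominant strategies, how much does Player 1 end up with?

21.60 labor-hours

Each unit j contributes comes back to j as 3.5 × (j's share), so j prefers to contribute only if that share exceeds 1/3.5 = 0.2857; otherwise keeping the unit dominates.
The only share above 0.2857 is Player 3's 9/30, contributing 16; the remaining 5 contribute 0. Total contributed: 16.
Player 1 keeps 16 and receives 3.5 × 16 × 3/30 = 5.60 from the canal-maintenance pool, for a payoff of 21.60.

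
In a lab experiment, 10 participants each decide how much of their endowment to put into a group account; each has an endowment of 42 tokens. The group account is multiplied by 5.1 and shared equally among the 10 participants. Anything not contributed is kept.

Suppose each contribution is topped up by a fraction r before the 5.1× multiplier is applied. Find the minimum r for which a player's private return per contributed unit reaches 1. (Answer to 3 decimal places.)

With matching at rate r, one contributed unit becomes (1 + r) in the group account and returns 5.1 × (1 + r) / 10 to the contributor.
Setting this equal to 1: 1 + r = 10/5.1 = 1.9608.
So the minimum matching rate is r = 1.9608 − 1 = 0.961.

0.961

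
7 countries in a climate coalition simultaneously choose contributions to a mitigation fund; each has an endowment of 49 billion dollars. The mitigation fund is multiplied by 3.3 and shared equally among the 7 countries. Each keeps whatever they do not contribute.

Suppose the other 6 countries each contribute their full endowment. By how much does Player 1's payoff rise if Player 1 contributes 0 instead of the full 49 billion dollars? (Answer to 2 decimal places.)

25.90 billion dollars

Switching from a contribution of 49 to 0 lets Player 1 keep an extra 49 billion dollars, but lowers the mitigation fund by 49, which costs Player 1 their own share of that drop: 3.3/7 × 49 = 23.10.
Net gain = 49 − 23.10 = 25.90. The private return per contributed unit (0.4714) is below 1, so free-riding is indeed the best response regardless of what the others do.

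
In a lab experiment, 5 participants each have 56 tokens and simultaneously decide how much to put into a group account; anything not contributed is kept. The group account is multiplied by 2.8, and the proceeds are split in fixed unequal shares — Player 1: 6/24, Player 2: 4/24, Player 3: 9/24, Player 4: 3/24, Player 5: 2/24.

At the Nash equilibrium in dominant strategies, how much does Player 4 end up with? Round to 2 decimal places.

For player j, contributing a unit is worthwhile iff 2.8 × (j's share) ≥ 1, i.e. iff j's share is at least 0.3571.
Player 3 alone (share 9/24) is above the threshold, contributing 56; the remaining 4 contribute 0. Total contributed: 56.
Player 4 keeps 56 and receives 2.8 × 56 × 3/24 = 19.60 from the group account, for a payoff of 75.60.

75.60 tokens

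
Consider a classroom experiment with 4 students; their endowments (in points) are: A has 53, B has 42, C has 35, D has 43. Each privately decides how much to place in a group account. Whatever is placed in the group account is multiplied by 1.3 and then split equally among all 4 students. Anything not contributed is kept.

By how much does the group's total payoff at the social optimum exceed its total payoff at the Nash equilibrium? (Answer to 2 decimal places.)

The private return per contributed unit is 1.3/4 = 0.3250 < 1 for every player regardless of endowment, so the Nash equilibrium is zero contribution and the group total is Σ E_j = 53 + 42 + 35 + 43 = 173.
Each contributed unit returns 1.300 to the group, so the social optimum is full contribution by everyone: group total = 1.300 × 173 = 224.90.
Efficiency loss = (1.300 − 1) × 173 = 51.90.

51.90 points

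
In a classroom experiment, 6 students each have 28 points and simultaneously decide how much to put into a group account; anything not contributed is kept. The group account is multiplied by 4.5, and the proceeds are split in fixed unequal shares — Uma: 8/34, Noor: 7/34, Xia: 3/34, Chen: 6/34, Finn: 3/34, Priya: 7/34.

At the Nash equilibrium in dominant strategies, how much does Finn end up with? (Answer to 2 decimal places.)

39.12 points

Player j's private return per contributed unit is 4.5 × (j's share). Contributing is weakly dominant for j when that share is at least 1/4.5 = 0.2222, and contributing 0 is dominant otherwise.
The only share above 0.2222 is Uma's 8/34, contributing 28; the remaining 5 contribute 0. Total contributed: 28.
Finn keeps 28 and receives 4.5 × 28 × 3/34 = 11.12 from the group account, for a payoff of 39.12.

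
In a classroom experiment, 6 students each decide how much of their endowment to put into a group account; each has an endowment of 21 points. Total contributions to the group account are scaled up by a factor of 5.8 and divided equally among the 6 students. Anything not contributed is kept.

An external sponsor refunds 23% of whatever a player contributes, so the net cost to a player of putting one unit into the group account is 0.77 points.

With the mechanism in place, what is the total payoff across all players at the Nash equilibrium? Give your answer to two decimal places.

759.78 points

With the mechanism, a contributed unit returns (5.8/6) / 0.77 = 1.2554 per unit of net cost to the contributor — now above 1 — so contributing fully is weakly dominant for every player.
At the Nash equilibrium everyone contributes 21. Group total payoff = 6 × (21 × 0.23 + 5.8 × 21) = 759.78.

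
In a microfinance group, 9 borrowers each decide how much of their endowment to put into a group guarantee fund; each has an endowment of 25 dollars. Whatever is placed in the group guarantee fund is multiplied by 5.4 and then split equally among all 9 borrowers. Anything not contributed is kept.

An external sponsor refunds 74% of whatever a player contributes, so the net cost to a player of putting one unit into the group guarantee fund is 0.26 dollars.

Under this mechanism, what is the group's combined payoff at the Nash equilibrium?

With the mechanism, a contributed unit returns (5.4/9) / 0.26 = 2.3077 per unit of net cost to the contributor — now above 1 — so contributing fully is weakly dominant for every player.
So the Nash equilibrium is full contribution by all 9; the group earns 9 × (25 × 0.74 + 5.4 × 25) = 1381.50.

1381.50 dollars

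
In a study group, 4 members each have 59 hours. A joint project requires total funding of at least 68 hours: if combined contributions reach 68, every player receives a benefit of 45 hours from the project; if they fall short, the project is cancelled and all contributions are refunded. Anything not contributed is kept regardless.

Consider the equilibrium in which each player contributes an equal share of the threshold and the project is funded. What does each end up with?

Equal share of the threshold: 68/4 = 17.
At this profile no one gains by cutting their contribution: any cut drops the total below 68, the project is cancelled, contributions are refunded, and the deviator ends with 59, which is less than 59 − 17 + 45 = 87. Contributing more than 17 just wastes the excess. So contributing exactly 17 is a best response.
Each player's payoff: 59 − 17 + 45 = 87.

87 hours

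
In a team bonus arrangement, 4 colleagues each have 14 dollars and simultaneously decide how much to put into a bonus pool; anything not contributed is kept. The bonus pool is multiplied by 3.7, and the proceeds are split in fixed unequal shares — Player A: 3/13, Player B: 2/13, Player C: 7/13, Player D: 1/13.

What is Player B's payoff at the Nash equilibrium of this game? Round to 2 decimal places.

Player j's private return per contributed unit is 3.7 × (j's share). Contributing is weakly dominant for j when that share is at least 1/3.7 = 0.2703, and contributing 0 is dominant otherwise.
The only share above 0.2703 is Player C's 7/13, contributing 14; the remaining 3 contribute 0. Total contributed: 14.
Player B keeps 14 and receives 3.7 × 14 × 2/13 = 7.97 from the bonus pool, for a payoff of 21.97.

21.97 dollars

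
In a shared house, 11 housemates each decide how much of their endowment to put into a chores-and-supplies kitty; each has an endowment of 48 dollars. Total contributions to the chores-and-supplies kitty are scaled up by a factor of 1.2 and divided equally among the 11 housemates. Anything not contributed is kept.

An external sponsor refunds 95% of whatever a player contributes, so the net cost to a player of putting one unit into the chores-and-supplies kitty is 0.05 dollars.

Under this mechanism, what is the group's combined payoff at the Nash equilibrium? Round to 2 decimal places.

1135.20 dollars

With the mechanism, a contributed unit returns (1.2/11) / 0.05 = 2.1818 per unit of net cost to the contributor — now above 1 — so contributing fully is weakly dominant for every player.
So the Nash equilibrium is full contribution by all 11; the group earns 11 × (48 × 0.95 + 1.2 × 48) = 1135.20.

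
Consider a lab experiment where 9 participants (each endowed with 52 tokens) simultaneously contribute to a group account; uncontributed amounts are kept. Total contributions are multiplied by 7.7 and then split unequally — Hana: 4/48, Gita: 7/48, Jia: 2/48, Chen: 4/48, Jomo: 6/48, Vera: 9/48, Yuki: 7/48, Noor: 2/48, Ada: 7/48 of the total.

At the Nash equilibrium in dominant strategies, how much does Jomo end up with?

252.20 tokens

Player j's private return per contributed unit is 7.7 × (j's share). Contributing is weakly dominant for j when that share is at least 1/7.7 = 0.1299, and contributing 0 is dominant otherwise.
The shares above 0.1299 belong to Gita, Vera, Yuki and Ada, contributing 52 each; the remaining 5 contribute 0. Total contributed: 208.
Jomo keeps 52 and receives 7.7 × 208 × 6/48 = 200.20 from the group account, for a payoff of 252.20.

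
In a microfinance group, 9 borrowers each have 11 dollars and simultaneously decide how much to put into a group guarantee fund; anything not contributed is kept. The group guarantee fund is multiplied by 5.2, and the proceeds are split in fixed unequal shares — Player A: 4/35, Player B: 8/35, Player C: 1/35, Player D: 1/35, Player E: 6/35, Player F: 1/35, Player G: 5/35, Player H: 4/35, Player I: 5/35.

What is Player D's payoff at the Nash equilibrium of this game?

A player with share s gets back 5.2·s per unit contributed, so full contribution is dominant for anyone with s > 1/5.2 = 0.1923 and zero contribution is dominant for anyone below.
Only Player B (8/35) clears that bar, contributing 11; the remaining 8 contribute 0. Total contributed: 11.
Player D keeps 11 and receives 5.2 × 11 × 1/35 = 1.63 from the group guarantee fund, for a payoff of 12.63.

12.63 dollars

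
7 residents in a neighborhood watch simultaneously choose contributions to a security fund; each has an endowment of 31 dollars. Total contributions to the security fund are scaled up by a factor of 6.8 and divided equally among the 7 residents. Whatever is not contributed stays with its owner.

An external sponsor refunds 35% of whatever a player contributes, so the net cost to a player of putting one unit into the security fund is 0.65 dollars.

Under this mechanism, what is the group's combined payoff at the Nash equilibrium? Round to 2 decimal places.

1551.55 dollars

Under the mechanism each unit contributed yields (6.8/7) / 0.65 = 1.4945 back to its contributor per unit of net cost, which exceeds 1, making full contribution the dominant choice for everyone.
At the Nash equilibrium everyone contributes 31. Group total payoff = 7 × (31 × 0.35 + 6.8 × 31) = 1551.55.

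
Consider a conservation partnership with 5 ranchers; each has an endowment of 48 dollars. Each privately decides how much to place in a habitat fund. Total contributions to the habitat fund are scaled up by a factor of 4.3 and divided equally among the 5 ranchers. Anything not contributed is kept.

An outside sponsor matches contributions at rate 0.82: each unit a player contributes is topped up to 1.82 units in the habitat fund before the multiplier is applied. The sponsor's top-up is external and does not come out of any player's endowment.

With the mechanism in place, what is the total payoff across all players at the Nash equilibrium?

1878.24 dollars

With the mechanism, a contributed unit returns 4.3 × 1.82 / 5 = 1.5652 per unit of net cost to the contributor — now above 1 — so contributing fully is weakly dominant for every player.
At the Nash equilibrium everyone contributes 48. Group total payoff = 4.3 × 1.82 × 240 = 1878.24.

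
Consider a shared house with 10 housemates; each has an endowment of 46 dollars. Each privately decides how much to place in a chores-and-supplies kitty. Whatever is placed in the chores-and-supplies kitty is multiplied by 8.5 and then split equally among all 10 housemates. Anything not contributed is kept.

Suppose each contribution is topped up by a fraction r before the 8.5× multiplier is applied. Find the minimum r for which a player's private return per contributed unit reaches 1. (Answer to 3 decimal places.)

With matching at rate r, one contributed unit becomes (1 + r) in the chores-and-supplies kitty and returns 8.5 × (1 + r) / 10 to the contributor.
Setting this equal to 1: 1 + r = 10/8.5 = 1.1765.
So the minimum matching rate is r = 1.1765 − 1 = 0.176.

0.176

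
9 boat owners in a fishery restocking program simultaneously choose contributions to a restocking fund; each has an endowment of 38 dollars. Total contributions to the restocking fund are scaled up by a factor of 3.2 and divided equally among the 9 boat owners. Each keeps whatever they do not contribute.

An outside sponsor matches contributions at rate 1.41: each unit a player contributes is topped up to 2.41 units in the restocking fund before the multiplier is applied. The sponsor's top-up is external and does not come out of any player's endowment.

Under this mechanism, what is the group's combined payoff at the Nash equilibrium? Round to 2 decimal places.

342.00 dollars

The effective private return is 3.2 × 2.41 / 9 = 0.8569, which is still under 1, so the mechanism doesn't change anyone's dominant strategy: zero contribution.
At the Nash equilibrium no one contributes; group total payoff = 9 × 38 = 342.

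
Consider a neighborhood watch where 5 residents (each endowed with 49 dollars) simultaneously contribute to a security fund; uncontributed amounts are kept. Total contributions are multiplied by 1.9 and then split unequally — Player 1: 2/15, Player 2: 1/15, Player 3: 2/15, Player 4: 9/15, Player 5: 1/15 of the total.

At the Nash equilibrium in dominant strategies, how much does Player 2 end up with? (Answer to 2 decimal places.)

Each unit j contributes comes back to j as 1.9 × (j's share), so j prefers to contribute only if that share exceeds 1/1.9 = 0.5263; otherwise keeping the unit dominates.
Player 4 alone (share 9/15) is above the threshold, contributing 49; the remaining 4 contribute 0. Total contributed: 49.
Player 2 keeps 49 and receives 1.9 × 49 × 1/15 = 6.21 from the security fund, for a payoff of 55.21.

55.21 dollars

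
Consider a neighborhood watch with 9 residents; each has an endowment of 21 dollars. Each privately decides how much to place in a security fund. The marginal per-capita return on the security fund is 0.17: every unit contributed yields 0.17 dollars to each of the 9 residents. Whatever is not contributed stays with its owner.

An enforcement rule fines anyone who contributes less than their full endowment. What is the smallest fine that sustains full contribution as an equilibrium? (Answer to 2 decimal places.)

17.43 dollars

Given the others contribute fully, the best deviation is to contribute 0 (any partial contribution still incurs the fine and gives up units whose private return 0.17 is below 1).
Deviating from 21 to 0 saves 21 dollars but forfeits the deviator's share of the drop in the security fund: 0.17 × 21 = 3.57.
So the deviation gain is 21 − 3.57 = 17.43, and the fine must be at least 17.43 dollars to wipe it out.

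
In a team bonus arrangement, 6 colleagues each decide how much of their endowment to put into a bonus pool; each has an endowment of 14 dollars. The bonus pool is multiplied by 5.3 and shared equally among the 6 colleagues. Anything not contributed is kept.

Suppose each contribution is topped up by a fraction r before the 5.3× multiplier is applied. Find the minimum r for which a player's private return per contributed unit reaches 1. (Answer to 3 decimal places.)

0.132

With matching at rate r, one contributed unit becomes (1 + r) in the bonus pool and returns 5.3 × (1 + r) / 6 to the contributor.
Setting this equal to 1: 1 + r = 6/5.3 = 1.1321.
So the minimum matching rate is r = 1.1321 − 1 = 0.132.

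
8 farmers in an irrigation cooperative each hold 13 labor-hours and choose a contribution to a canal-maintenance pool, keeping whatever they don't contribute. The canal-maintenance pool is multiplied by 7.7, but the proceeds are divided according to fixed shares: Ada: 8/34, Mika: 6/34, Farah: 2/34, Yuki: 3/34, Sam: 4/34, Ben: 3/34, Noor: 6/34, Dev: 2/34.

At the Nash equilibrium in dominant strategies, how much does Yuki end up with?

Player j's private return per contributed unit is 7.7 × (j's share). Contributing is weakly dominant for j when that share is at least 1/7.7 = 0.1299, and contributing 0 is dominant otherwise.
Ada, Mika and Noor are above the threshold, contributing 13 each; the remaining 5 contribute 0. Total contributed: 39.
Yuki keeps 13 and receives 7.7 × 39 × 3/34 = 26.50 from the canal-maintenance pool, for a payoff of 39.50.

39.50 labor-hours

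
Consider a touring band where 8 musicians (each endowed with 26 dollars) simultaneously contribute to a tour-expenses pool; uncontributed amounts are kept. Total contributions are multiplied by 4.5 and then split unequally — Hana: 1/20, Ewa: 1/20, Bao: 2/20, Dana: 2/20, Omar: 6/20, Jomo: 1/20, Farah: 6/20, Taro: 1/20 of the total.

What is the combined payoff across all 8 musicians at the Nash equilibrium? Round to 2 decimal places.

A player with share s gets back 4.5·s per unit contributed, so full contribution is dominant for anyone with s > 1/4.5 = 0.2222 and zero contribution is dominant for anyone below.
Omar and Farah clear that bar, contributing 26 each; the remaining 6 contribute 0. Total contributed: 52.
The tour-expenses pool pays out 4.5 × 52 = 234.00 in total (split across the unequal shares, but the aggregate is all that matters for the group sum).
The 6 free-riders keep 26 each, adding 156. Group total = 156 + 234.00 = 390.00.

390.00 dollars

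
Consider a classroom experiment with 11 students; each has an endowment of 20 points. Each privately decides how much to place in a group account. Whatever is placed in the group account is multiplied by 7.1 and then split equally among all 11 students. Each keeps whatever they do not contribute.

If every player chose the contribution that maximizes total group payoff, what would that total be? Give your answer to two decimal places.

1562.00 points

Each contributed unit returns 7.100 to the group as a whole (0.6455 to each of 11 players), which exceeds 1, so the social optimum is full contribution: group total = 7.100 × 220 = 1562.00.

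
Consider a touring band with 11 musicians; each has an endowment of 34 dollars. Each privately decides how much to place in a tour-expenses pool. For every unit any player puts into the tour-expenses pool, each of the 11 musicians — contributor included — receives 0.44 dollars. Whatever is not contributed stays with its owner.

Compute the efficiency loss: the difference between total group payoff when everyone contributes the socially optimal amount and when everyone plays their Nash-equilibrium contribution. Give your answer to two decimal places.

The private return per contributed unit is 0.44 < 1, so contributing 0 is dominant for every player. At the Nash equilibrium everyone keeps their 34, and the group total is 11 × 34 = 374.
Each contributed unit returns 4.840 to the group as a whole (0.44 to each of 11 players), which exceeds 1, so the social optimum is full contribution: group total = 4.840 × 374 = 1810.16.
Efficiency loss = 1810.16 − 374 = 1436.16.

1436.16 dollars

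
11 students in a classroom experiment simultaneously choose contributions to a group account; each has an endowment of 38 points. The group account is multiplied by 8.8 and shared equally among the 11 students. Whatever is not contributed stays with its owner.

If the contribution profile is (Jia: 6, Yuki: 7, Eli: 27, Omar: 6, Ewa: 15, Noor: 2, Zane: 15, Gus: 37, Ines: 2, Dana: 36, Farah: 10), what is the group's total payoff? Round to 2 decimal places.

Total contributed: 6 + 7 + 27 + 6 + 15 + 2 + 15 + 37 + 2 + 36 + 10 = 163; total kept: 11 × 38 − 163 = 255.
The group account pays out 8.8 × 163 = 1434.40 in aggregate.
Group total = 255 + 1434.40 = 1689.40.

1689.40 points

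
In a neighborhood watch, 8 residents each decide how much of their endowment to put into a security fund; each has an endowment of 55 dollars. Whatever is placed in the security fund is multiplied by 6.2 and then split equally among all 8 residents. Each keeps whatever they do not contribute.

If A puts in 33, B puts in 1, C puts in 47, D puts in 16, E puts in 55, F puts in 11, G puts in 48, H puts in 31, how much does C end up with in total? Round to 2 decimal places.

Total contributed: 33 + 1 + 47 + 16 + 55 + 11 + 48 + 31 = 242.
Each receives 6.2 × 242 / 8 = 187.55 from the security fund.
C keeps 55 − 47 = 8, so C's payoff is 8 + 187.55 = 195.55.

195.55 dollars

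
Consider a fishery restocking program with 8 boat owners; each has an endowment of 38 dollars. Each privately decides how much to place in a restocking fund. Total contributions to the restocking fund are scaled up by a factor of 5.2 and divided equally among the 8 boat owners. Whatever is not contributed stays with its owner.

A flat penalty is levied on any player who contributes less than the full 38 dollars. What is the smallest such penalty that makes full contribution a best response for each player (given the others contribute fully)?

13.30 dollars

Given the others contribute fully, the best deviation is to contribute 0 (any partial contribution still incurs the fine and gives up units whose private return 0.6500 is below 1).
Deviating from 38 to 0 saves 38 dollars but forfeits the deviator's share of the drop in the restocking fund: 5.2/8 × 38 = 24.70.
So the deviation gain is 38 − 24.70 = 13.30, and the fine must be at least 13.30 dollars to wipe it out.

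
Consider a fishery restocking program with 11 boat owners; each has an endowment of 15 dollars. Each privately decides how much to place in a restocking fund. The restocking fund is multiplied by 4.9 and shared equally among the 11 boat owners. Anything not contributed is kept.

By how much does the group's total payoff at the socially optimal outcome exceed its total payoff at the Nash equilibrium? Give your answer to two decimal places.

Each contributed unit returns 4.9/11 = 0.4455 to its contributor — below 1 — so contributing 0 is dominant for every player. At the Nash equilibrium everyone keeps their 15, and the group total is 11 × 15 = 165.
Each contributed unit returns 4.900 to the group as a whole (0.4455 to each of 11 players), which exceeds 1, so the social optimum is full contribution: group total = 4.900 × 165 = 808.50.
Efficiency loss = 808.50 − 165 = 643.50.

643.50 dollars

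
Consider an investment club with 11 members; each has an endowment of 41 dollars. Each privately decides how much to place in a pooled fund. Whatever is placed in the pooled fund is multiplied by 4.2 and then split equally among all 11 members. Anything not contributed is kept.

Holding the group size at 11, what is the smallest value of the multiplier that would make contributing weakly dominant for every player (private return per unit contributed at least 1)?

11

A contributed unit returns (multiplier)/11 to its contributor.
This reaches 1 exactly when the multiplier is 11.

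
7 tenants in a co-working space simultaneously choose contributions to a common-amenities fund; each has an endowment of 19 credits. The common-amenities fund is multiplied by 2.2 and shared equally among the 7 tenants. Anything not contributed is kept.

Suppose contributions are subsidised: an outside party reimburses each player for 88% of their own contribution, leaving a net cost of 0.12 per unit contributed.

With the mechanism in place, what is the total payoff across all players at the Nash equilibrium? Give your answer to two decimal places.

409.64 credits

The effective private return per unit is now (2.2/7) / 0.12 = 2.6190 > 1, so every player's dominant strategy flips to full contribution.
So the Nash equilibrium is full contribution by all 7; the group earns 7 × (19 × 0.88 + 2.2 × 19) = 409.64.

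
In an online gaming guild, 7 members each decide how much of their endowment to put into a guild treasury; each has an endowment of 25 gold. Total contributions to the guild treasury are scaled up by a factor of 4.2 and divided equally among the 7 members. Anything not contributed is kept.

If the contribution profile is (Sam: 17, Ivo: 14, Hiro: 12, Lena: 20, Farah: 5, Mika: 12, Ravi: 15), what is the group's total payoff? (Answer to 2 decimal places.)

479.00 gold

Total contributed: 17 + 14 + 12 + 20 + 5 + 12 + 15 = 95; total kept: 7 × 25 − 95 = 80.
The guild treasury pays out 4.2 × 95 = 399.00 in aggregate.
Group total = 80 + 399.00 = 479.00.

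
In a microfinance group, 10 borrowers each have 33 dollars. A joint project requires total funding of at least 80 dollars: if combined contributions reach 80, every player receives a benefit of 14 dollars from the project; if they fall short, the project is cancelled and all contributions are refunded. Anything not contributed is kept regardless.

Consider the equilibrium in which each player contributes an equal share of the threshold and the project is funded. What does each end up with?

Equal share of the threshold: 80/10 = 8.
At this profile no one gains by cutting their contribution: any cut drops the total below 80, the project is cancelled, contributions are refunded, and the deviator ends with 33, which is less than 33 − 8 + 14 = 39. Contributing more than 8 just wastes the excess. So contributing exactly 8 is a best response.
Each player's payoff: 33 − 8 + 14 = 39.

39 dollars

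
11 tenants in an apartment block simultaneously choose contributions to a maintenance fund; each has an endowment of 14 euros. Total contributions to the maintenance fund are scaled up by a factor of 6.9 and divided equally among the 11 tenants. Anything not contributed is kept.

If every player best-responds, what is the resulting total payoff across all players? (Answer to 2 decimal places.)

Each contributed unit returns 6.9/11 = 0.6273 to its contributor — below 1 — so contributing 0 is dominant for every player. At the Nash equilibrium everyone keeps their 14, and the group total is 11 × 14 = 154.

154.00 euros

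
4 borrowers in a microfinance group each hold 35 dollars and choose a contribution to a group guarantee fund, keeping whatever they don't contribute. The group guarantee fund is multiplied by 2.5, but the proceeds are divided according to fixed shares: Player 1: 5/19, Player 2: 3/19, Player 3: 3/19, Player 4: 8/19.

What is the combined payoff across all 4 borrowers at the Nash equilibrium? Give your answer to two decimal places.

192.50 dollars

Player j's private return per contributed unit is 2.5 × (j's share). Contributing is weakly dominant for j when that share is at least 1/2.5 = 0.4000, and contributing 0 is dominant otherwise.
Only Player 4 (8/19) clears that bar, contributing 35; the remaining 3 contribute 0. Total contributed: 35.
The group guarantee fund pays out 2.5 × 35 = 87.50 in total (split across the unequal shares, but the aggregate is all that matters for the group sum).
The 3 free-riders keep 35 each, adding 105. Group total = 105 + 87.50 = 192.50.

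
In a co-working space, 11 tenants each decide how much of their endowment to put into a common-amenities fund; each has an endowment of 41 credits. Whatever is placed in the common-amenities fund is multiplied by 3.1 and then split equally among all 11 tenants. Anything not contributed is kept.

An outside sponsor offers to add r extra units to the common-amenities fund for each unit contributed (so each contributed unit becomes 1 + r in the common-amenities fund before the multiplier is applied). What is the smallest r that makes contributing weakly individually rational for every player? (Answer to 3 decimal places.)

With matching at rate r, one contributed unit becomes (1 + r) in the common-amenities fund and returns 3.1 × (1 + r) / 11 to the contributor.
Setting this equal to 1: 1 + r = 11/3.1 = 3.5484.
So the minimum matching rate is r = 3.5484 − 1 = 2.548.

2.548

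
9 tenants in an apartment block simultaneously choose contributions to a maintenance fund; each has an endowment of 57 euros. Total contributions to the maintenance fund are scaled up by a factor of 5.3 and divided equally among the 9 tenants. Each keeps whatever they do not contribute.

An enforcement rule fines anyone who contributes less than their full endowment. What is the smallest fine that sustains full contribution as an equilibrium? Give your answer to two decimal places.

Given the others contribute fully, the best deviation is to contribute 0 (any partial contribution still incurs the fine and gives up units whose private return 0.5889 is below 1).
Deviating from 57 to 0 saves 57 euros but forfeits the deviator's share of the drop in the maintenance fund: 5.3/9 × 57 = 33.57.
So the deviation gain is 57 − 33.57 = 23.43, and the fine must be at least 23.43 euros to wipe it out.

23.43 euros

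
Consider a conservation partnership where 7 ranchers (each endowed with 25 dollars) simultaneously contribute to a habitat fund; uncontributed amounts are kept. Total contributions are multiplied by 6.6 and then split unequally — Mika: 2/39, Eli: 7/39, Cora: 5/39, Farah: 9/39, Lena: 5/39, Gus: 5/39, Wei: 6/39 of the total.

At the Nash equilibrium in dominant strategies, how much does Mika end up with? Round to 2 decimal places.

50.38 dollars

Player j's private return per contributed unit is 6.6 × (j's share). Contributing is weakly dominant for j when that share is at least 1/6.6 = 0.1515, and contributing 0 is dominant otherwise.
Eli, Farah and Wei clear that bar, contributing 25 each; the remaining 4 contribute 0. Total contributed: 75.
Mika keeps 25 and receives 6.6 × 75 × 2/39 = 25.38 from the habitat fund, for a payoff of 50.38.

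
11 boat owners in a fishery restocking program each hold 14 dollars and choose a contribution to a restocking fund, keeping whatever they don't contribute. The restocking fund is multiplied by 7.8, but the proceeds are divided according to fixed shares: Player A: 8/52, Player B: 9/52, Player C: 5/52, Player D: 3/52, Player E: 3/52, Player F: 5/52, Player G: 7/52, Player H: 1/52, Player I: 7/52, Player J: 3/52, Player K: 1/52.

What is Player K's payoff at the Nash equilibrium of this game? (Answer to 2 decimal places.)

Each unit j contributes comes back to j as 7.8 × (j's share), so j prefers to contribute only if that share exceeds 1/7.8 = 0.1282; otherwise keeping the unit dominates.
The shares above 0.1282 belong to Player A, Player B, Player G and Player I, contributing 14 each; the remaining 7 contribute 0. Total contributed: 56.
Player K keeps 14 and receives 7.8 × 56 × 1/52 = 8.40 from the restocking fund, for a payoff of 22.40.

22.40 dollars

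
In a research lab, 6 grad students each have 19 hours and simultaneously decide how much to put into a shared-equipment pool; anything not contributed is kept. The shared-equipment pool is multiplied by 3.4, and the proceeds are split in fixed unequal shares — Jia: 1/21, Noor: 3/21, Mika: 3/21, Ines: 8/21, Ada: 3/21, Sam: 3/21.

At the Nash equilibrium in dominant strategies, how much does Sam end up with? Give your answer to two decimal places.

A player with share s gets back 3.4·s per unit contributed, so full contribution is dominant for anyone with s > 1/3.4 = 0.2941 and zero contribution is dominant for anyone below.
Only Ines (8/21) clears that bar, contributing 19; the remaining 5 contribute 0. Total contributed: 19.
Sam keeps 19 and receives 3.4 × 19 × 3/21 = 9.23 from the shared-equipment pool, for a payoff of 28.23.

28.23 hours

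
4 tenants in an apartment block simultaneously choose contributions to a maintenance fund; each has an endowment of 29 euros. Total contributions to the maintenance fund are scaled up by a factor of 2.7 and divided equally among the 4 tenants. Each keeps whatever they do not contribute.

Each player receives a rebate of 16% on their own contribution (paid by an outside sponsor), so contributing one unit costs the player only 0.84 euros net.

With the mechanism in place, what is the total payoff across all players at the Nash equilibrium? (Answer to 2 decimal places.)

Even with the mechanism, each unit contributed returns only (2.7/4) / 0.84 = 0.8036 per unit of net cost, so contributing nothing is still dominant.
At the Nash equilibrium no one contributes; group total payoff = 4 × 29 = 116.

116.00 euros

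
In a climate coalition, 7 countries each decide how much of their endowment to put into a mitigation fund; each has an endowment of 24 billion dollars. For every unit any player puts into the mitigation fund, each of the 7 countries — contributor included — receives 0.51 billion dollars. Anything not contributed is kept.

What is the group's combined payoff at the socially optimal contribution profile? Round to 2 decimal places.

Each contributed unit returns 3.570 to the group as a whole (0.51 to each of 7 players), which exceeds 1, so the social optimum is full contribution: group total = 3.570 × 168 = 599.76.

599.76 billion dollars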